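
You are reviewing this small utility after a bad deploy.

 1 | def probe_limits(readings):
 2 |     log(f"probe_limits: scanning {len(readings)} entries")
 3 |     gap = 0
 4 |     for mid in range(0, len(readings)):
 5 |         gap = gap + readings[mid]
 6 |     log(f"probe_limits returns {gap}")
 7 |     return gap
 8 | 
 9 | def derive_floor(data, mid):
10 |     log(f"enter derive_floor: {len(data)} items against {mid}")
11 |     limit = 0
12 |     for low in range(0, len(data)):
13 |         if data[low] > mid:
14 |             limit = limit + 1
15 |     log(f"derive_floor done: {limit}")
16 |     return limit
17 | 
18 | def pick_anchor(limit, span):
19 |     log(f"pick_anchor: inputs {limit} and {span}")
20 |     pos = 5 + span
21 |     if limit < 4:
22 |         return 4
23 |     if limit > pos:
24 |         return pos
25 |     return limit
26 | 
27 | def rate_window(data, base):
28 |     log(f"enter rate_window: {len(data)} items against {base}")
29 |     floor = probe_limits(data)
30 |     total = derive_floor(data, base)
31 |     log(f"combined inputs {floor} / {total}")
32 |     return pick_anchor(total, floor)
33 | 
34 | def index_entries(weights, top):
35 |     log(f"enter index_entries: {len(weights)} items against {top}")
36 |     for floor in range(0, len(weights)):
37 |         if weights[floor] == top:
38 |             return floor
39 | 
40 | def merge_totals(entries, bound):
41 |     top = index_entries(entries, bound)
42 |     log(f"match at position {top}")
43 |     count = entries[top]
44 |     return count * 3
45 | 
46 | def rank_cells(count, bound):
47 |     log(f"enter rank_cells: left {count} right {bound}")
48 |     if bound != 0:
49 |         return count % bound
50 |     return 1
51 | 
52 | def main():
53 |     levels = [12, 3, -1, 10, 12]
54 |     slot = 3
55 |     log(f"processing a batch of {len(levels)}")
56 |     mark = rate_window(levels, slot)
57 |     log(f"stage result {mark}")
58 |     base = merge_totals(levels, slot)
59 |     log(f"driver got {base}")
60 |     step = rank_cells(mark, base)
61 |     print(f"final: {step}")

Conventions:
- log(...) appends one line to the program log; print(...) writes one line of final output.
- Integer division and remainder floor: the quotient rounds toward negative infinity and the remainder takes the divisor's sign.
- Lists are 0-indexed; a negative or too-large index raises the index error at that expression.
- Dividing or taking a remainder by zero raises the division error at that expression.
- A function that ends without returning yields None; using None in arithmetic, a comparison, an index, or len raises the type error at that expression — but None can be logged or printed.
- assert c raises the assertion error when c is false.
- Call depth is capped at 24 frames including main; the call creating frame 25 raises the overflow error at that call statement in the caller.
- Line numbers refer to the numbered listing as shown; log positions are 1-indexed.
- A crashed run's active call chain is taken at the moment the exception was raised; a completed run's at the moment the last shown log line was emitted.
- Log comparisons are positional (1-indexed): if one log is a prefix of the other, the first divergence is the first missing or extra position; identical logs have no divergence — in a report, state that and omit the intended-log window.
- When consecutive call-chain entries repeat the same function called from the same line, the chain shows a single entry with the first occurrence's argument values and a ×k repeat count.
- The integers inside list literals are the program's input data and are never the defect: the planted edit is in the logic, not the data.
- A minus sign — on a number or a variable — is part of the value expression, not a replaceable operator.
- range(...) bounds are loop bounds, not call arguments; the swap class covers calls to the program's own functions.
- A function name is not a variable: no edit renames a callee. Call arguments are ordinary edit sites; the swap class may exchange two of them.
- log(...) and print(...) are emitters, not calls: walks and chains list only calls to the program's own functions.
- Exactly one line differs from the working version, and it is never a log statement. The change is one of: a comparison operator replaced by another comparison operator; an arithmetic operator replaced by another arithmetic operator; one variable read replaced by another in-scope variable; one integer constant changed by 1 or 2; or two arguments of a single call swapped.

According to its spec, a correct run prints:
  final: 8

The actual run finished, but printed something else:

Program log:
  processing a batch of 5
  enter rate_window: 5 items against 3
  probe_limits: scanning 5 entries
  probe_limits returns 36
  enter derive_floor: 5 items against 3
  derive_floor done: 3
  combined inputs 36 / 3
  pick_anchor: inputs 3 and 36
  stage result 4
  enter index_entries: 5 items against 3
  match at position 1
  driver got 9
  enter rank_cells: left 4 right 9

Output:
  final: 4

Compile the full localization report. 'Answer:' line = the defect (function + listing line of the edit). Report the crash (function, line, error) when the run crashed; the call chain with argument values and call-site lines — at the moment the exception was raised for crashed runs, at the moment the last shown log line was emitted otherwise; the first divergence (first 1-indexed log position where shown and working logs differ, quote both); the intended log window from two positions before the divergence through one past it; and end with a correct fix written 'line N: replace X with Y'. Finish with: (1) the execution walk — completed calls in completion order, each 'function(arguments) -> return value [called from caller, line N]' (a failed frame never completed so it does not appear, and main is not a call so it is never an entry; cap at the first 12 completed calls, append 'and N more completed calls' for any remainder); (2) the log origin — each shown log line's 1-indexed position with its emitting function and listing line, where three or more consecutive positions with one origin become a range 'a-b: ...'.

Answer: the defect is in rate_window at line 32.
The tell: The earliest visible damage is log position 8 — 'pick_anchor: inputs 3 and 36' rather than the intended 'pick_anchor: inputs 36 and 3'.
Call chain: main -> rank_cells(4, 9) (called at line 60).
First divergence: position 8 — shown 'pick_anchor: inputs 3 and 36', intended 'pick_anchor: inputs 36 and 3'.
Intended log window:
  6: derive_floor done: 3
  7: combined inputs 36 / 3
  8: pick_anchor: inputs 36 and 3
  9: stage result 8
Execution walk:
  probe_limits([12, 3, -1, 10, 12]) -> 36  [called from rate_window, line 29]
  derive_floor([12, 3, -1, 10, 12], 3) -> 3  [called from rate_window, line 30]
  pick_anchor(3, 36) -> 4  [called from rate_window, line 32]
  rate_window([12, 3, -1, 10, 12], 3) -> 4  [called from main, line 56]
  index_entries([12, 3, -1, 10, 12], 3) -> 1  [called from merge_totals, line 41]
  merge_totals([12, 3, -1, 10, 12], 3) -> 9  [called from main, line 58]
  rank_cells(4, 9) -> 4  [called from main, line 60]
Log origins:
  1: logged in main at line 55
  2: logged in rate_window at line 28
  3: logged in probe_limits at line 2
  4: logged in probe_limits at line 6
  5: logged in derive_floor at line 10
  6: logged in derive_floor at line 15
  7: logged in rate_window at line 31
  8: logged in pick_anchor at line 19
  9: logged in main at line 57
  10: logged in index_entries at line 35
  11: logged in merge_totals at line 42
  12: logged in main at line 59
  13: logged in rank_cells at line 47
A correct fix: line 32: replace `pick_anchor(total, floor)` with `pick_anchor(floor, total)`.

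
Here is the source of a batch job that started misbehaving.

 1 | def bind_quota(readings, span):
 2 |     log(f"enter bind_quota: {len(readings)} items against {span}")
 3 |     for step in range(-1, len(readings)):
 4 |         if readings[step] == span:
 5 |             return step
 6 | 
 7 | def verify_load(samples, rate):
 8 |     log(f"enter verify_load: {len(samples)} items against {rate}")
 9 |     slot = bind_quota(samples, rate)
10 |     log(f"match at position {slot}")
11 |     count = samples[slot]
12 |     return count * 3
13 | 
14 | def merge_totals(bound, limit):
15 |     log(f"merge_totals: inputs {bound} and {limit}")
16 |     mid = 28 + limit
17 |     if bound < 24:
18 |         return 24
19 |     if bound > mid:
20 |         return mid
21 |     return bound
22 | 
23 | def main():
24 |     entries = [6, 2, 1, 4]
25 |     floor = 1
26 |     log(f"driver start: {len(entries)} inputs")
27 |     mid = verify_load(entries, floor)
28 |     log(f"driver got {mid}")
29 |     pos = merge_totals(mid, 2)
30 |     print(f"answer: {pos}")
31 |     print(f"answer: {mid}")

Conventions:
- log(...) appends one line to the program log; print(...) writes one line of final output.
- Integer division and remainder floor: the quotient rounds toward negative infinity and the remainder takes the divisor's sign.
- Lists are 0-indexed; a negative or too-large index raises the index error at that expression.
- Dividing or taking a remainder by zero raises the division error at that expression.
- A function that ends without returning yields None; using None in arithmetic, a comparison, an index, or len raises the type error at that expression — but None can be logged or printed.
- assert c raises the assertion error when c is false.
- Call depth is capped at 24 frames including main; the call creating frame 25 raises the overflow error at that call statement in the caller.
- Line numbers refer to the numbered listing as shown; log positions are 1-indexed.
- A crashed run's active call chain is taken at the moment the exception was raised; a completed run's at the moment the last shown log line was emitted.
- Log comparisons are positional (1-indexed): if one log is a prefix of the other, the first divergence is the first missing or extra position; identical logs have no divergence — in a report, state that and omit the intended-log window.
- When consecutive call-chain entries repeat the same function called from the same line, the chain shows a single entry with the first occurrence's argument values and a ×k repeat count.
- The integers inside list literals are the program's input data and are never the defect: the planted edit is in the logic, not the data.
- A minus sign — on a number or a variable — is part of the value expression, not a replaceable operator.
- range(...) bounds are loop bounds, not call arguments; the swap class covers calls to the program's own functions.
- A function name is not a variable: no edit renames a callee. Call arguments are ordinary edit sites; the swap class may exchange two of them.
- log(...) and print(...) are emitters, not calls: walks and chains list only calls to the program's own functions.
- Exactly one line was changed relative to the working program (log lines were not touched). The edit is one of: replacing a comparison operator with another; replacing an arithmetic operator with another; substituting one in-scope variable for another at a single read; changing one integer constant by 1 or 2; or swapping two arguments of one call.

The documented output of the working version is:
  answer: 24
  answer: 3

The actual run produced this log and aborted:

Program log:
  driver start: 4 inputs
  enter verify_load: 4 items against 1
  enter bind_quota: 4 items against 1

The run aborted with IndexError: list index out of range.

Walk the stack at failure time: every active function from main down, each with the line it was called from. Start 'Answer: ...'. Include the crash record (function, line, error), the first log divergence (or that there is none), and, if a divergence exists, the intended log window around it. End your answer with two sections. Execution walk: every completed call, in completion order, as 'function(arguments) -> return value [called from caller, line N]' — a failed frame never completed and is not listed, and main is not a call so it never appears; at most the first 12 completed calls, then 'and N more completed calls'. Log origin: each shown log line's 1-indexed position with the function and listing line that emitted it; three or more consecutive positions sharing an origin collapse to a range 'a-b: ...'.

Answer: main -> verify_load (called at line 27) -> bind_quota (called at line 9).
Key fact: After 3 matching log lines the faulty run goes silent, while the working version continues with 'match at position 2'.
Crash: bind_quota, line 4, IndexError.
First divergence: position 4 — the faulty run's log ends after 3 lines; the working version continues with 'match at position 2'.
Intended log window:
  2: enter verify_load: 4 items against 1
  3: enter bind_quota: 4 items against 1
  4: match at position 2
  5: driver got 3
Execution walk:
  (no call completed)
Log line origins:
  1: emitted by main (line 26)
  2: emitted by verify_load (line 8)
  3: emitted by bind_quota (line 2)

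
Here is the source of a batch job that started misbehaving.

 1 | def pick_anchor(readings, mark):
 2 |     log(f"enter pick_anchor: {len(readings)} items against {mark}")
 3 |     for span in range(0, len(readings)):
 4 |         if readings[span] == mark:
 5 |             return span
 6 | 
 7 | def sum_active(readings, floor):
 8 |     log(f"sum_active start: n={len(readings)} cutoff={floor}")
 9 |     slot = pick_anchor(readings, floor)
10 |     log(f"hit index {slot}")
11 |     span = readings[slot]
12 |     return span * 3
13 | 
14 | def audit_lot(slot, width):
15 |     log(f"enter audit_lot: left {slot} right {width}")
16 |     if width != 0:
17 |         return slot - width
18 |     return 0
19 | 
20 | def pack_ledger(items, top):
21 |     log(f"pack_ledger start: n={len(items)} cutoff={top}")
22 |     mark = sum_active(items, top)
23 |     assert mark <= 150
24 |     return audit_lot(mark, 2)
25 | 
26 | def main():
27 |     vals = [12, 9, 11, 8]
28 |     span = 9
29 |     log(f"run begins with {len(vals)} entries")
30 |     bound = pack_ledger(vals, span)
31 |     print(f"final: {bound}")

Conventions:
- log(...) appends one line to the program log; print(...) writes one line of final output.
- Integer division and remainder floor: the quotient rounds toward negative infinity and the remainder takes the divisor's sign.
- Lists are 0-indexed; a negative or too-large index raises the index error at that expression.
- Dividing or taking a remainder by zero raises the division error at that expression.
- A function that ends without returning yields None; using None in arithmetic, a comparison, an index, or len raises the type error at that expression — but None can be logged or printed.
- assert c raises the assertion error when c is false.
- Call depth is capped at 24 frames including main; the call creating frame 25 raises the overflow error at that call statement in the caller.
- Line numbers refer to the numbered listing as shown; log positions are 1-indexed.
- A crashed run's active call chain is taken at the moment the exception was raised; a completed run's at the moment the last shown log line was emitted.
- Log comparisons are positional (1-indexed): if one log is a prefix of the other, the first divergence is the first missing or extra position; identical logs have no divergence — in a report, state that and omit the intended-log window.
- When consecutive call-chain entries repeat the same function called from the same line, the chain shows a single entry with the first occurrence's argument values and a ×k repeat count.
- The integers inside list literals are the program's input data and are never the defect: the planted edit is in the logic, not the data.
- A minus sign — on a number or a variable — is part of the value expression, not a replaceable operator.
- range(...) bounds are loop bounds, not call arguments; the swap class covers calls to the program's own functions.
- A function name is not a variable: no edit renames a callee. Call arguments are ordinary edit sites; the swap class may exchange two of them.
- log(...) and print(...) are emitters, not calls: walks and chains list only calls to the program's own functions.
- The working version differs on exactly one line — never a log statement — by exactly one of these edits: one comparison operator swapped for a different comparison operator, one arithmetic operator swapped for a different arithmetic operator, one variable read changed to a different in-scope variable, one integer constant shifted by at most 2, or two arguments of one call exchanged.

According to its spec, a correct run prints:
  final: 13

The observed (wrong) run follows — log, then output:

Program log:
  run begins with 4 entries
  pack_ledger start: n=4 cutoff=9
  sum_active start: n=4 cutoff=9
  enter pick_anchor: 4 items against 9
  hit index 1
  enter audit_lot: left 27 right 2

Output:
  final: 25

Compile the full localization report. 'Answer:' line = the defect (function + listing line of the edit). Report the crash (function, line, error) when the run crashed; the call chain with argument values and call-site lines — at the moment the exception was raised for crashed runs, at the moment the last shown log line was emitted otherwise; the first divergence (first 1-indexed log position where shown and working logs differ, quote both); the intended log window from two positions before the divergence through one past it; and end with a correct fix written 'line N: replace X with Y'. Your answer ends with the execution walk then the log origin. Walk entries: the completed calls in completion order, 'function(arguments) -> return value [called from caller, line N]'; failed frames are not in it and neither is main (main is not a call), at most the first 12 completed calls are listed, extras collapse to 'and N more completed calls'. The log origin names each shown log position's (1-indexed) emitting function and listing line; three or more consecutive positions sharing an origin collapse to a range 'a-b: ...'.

Answer: the defect is in audit_lot at line 17.
Key observation: The logs agree in full; only the final output differs.
Call chain: main -> pack_ledger([12, 9, 11, 8], 9) (called at line 30) -> audit_lot(27, 2) (called at line 24).
First divergence: none — the logs agree in full.
Execution walk:
  pick_anchor([12, 9, 11, 8], 9) -> 1  [called from sum_active, line 9]
  sum_active([12, 9, 11, 8], 9) -> 27  [called from pack_ledger, line 22]
  audit_lot(27, 2) -> 25  [called from pack_ledger, line 24]
  pack_ledger([12, 9, 11, 8], 9) -> 25  [called from main, line 30]
Origin of each log line:
  1: logged in main at line 29
  2: logged in pack_ledger at line 21
  3: logged in sum_active at line 8
  4: logged in pick_anchor at line 2
  5: logged in sum_active at line 10
  6: logged in audit_lot at line 15
A correct fix: line 17: replace `-` with `//`.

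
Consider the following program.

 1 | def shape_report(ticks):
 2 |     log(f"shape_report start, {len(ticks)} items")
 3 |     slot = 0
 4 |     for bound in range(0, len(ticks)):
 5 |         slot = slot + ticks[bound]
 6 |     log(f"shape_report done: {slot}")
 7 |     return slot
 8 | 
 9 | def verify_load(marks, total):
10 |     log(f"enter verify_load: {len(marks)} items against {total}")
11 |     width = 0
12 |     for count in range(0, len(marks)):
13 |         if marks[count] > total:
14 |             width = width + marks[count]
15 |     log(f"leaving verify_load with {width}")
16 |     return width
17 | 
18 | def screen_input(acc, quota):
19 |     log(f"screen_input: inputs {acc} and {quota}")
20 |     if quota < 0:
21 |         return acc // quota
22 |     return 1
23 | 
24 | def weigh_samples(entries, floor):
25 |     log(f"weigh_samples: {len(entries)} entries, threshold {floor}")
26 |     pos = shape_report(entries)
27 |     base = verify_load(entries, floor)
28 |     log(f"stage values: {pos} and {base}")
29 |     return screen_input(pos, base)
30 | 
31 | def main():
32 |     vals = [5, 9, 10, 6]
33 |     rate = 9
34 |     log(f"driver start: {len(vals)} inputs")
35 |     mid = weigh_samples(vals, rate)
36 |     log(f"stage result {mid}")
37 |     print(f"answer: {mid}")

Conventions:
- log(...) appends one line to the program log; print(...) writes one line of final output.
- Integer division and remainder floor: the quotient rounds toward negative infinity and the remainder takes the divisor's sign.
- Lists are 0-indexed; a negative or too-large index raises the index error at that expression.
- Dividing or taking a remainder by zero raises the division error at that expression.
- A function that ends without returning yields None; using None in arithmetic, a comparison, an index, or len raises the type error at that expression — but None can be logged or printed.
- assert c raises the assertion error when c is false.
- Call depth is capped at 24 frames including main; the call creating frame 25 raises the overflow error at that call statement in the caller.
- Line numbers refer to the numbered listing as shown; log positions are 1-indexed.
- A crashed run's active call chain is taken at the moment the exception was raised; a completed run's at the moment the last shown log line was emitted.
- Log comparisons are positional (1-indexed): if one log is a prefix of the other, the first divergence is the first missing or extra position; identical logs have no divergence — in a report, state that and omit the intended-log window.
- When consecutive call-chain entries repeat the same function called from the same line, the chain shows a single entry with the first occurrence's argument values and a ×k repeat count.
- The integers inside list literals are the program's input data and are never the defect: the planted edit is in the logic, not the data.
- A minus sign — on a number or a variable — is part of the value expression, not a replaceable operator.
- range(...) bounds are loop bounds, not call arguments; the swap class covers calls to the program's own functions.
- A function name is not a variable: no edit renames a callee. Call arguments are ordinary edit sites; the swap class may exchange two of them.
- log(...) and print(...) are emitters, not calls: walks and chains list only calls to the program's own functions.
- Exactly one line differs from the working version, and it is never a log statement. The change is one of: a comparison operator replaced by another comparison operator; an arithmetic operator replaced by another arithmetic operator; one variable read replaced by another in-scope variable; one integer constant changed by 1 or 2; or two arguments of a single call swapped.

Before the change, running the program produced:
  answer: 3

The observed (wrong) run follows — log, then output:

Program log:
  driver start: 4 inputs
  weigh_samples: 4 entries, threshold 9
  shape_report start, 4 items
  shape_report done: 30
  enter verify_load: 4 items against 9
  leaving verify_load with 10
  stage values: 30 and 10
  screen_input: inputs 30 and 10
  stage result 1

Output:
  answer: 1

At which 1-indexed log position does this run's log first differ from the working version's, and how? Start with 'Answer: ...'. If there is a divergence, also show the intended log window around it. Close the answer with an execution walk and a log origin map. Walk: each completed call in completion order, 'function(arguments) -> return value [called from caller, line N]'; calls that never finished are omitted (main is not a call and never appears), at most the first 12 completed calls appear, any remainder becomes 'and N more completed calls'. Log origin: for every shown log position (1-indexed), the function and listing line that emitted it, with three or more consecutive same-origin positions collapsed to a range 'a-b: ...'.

Answer: position 9 — the shown line 'stage result 1' should read 'stage result 3'.
Intended log window:
  7: stage values: 30 and 10
  8: screen_input: inputs 30 and 10
  9: stage result 3
Execution walk:
  shape_report([5, 9, 10, 6]) -> 30  [called from weigh_samples, line 26]
  verify_load([5, 9, 10, 6], 9) -> 10  [called from weigh_samples, line 27]
  screen_input(30, 10) -> 1  [called from weigh_samples, line 29]
  weigh_samples([5, 9, 10, 6], 9) -> 1  [called from main, line 35]
Origin of each log line:
  1 — main, line 34
  2 — weigh_samples, line 25
  3 — shape_report, line 2
  4 — shape_report, line 6
  5 — verify_load, line 10
  6 — verify_load, line 15
  7 — weigh_samples, line 28
  8 — screen_input, line 19
  9 — main, line 36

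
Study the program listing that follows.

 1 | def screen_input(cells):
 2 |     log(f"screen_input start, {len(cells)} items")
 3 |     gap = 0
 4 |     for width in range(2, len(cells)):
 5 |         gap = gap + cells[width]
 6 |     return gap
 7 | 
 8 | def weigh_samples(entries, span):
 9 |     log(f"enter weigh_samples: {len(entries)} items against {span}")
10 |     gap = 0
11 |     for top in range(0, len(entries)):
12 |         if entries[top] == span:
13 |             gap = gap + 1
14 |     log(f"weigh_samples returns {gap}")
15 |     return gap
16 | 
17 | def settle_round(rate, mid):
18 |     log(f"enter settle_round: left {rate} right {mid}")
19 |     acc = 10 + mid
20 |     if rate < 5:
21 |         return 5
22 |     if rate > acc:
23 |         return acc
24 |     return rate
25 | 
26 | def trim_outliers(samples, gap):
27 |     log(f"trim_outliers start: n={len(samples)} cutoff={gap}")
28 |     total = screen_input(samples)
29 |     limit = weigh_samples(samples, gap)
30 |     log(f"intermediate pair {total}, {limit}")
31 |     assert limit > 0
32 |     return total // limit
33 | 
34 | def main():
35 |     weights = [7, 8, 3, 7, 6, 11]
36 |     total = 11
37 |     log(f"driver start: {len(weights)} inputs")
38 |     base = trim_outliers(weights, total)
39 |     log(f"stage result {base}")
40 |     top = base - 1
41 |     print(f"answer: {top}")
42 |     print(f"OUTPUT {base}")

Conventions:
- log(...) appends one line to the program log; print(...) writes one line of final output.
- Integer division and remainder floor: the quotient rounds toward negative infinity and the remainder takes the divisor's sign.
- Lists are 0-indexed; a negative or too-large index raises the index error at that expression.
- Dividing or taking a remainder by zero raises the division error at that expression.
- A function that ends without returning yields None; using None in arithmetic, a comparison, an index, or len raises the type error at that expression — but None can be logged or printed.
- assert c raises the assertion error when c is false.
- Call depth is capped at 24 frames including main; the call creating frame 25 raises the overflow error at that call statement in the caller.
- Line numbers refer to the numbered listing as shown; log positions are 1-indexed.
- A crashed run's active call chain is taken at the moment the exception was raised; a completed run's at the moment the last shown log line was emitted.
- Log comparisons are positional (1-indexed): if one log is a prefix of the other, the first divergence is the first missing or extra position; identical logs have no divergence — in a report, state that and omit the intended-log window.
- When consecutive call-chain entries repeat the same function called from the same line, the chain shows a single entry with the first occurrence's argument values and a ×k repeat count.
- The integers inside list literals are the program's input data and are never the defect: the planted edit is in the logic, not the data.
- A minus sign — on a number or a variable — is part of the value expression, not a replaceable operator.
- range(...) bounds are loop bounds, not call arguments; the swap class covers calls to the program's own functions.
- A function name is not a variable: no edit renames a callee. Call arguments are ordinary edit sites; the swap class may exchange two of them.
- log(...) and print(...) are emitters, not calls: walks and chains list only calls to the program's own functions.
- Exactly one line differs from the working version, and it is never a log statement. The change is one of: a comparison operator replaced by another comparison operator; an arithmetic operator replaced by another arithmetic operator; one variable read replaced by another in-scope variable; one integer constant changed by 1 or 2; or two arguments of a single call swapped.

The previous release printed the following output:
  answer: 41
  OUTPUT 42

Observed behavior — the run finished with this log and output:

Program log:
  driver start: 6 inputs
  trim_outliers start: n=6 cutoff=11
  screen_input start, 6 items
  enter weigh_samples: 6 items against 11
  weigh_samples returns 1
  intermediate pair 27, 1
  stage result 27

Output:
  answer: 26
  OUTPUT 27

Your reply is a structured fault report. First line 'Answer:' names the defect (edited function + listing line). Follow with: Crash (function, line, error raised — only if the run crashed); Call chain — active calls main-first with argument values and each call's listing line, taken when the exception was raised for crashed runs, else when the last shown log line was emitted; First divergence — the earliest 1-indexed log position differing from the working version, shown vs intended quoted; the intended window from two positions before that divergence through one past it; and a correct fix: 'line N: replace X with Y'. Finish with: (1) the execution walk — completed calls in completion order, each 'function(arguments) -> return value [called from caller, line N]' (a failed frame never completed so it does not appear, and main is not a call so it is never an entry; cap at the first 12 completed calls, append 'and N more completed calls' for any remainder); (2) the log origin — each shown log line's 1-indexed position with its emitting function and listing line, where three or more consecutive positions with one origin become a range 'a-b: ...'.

Answer: the defect is in screen_input at line 4.
Core observation: Everything matches until log position 6, which reads 'intermediate pair 27, 1' in place of 'intermediate pair 42, 1'.
Call chain: main.
First divergence: position 6 — the shown line 'intermediate pair 27, 1' should read 'intermediate pair 42, 1'.
Intended log window:
  4: enter weigh_samples: 6 items against 11
  5: weigh_samples returns 1
  6: intermediate pair 42, 1
  7: stage result 42
Execution walk:
  screen_input([7, 8, 3, 7, 6, 11]) -> 27  [called from trim_outliers, line 28]
  weigh_samples([7, 8, 3, 7, 6, 11], 11) -> 1  [called from trim_outliers, line 29]
  trim_outliers([7, 8, 3, 7, 6, 11], 11) -> 27  [called from main, line 38]
Log line origins:
  1: logged in main at line 37
  2: logged in trim_outliers at line 27
  3: logged in screen_input at line 2
  4: logged in weigh_samples at line 9
  5: logged in weigh_samples at line 14
  6: logged in trim_outliers at line 30
  7: logged in main at line 39
A correct fix: line 4: replace `2` with `0`.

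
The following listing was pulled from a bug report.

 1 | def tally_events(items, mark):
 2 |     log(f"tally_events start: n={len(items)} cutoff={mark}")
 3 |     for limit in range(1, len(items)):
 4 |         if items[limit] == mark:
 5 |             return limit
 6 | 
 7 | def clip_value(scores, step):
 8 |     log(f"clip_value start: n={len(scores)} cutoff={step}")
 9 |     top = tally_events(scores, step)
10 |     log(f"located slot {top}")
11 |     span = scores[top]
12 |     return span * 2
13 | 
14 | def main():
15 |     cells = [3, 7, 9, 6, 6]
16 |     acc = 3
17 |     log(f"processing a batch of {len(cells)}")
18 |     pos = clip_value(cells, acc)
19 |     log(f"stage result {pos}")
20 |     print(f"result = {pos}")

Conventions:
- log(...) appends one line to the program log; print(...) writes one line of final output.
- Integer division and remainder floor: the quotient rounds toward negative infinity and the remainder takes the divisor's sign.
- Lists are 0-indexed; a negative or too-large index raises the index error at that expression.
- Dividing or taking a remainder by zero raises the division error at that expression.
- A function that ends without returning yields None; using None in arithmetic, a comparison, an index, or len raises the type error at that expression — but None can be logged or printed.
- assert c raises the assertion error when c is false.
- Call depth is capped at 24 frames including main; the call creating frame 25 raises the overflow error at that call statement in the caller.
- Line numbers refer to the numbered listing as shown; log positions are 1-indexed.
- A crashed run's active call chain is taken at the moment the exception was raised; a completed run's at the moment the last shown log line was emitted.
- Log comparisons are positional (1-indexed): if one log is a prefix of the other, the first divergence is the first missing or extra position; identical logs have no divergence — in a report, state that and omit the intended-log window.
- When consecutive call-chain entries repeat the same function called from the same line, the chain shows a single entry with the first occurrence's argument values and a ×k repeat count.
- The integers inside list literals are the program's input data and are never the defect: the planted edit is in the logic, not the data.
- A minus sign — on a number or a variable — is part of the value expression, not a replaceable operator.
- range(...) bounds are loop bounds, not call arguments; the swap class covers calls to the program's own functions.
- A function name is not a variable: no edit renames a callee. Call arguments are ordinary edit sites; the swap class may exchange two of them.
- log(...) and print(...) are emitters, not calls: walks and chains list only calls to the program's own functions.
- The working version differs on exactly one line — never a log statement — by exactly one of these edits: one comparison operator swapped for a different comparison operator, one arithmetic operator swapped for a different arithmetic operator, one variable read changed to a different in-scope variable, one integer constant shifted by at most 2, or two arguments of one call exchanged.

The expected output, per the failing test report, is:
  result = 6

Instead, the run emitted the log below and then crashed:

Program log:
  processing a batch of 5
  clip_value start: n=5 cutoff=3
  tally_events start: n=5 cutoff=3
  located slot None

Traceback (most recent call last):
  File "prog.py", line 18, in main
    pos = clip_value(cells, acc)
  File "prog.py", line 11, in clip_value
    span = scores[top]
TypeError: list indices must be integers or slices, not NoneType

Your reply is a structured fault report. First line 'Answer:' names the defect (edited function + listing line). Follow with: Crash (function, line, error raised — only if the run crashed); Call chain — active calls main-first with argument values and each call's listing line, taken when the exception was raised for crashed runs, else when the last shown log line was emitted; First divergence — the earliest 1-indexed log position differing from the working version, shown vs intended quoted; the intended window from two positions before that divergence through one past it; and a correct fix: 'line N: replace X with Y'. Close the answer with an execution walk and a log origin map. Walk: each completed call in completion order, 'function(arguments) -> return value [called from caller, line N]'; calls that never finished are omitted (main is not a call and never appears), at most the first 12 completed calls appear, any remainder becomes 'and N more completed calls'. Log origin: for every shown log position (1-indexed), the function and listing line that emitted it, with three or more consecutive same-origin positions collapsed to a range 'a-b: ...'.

Answer: the defect is in tally_events at line 3.
Core observation: The earliest visible damage is log position 4 — 'located slot None' rather than the intended 'located slot 0'.
Crash: clip_value, line 11, TypeError.
Call chain: main -> clip_value([3, 7, 9, 6, 6], 3) (called at line 18).
First divergence: position 4; shown 'located slot None' vs intended 'located slot 0'.
Intended log window:
  2: clip_value start: n=5 cutoff=3
  3: tally_events start: n=5 cutoff=3
  4: located slot 0
  5: stage result 6
Execution walk:
  tally_events([3, 7, 9, 6, 6], 3) -> None  [called from clip_value, line 9]
Origin of each log line:
  1 — main, line 17
  2 — clip_value, line 8
  3 — tally_events, line 2
  4 — clip_value, line 10
A correct fix: line 3: replace `1` with `0`.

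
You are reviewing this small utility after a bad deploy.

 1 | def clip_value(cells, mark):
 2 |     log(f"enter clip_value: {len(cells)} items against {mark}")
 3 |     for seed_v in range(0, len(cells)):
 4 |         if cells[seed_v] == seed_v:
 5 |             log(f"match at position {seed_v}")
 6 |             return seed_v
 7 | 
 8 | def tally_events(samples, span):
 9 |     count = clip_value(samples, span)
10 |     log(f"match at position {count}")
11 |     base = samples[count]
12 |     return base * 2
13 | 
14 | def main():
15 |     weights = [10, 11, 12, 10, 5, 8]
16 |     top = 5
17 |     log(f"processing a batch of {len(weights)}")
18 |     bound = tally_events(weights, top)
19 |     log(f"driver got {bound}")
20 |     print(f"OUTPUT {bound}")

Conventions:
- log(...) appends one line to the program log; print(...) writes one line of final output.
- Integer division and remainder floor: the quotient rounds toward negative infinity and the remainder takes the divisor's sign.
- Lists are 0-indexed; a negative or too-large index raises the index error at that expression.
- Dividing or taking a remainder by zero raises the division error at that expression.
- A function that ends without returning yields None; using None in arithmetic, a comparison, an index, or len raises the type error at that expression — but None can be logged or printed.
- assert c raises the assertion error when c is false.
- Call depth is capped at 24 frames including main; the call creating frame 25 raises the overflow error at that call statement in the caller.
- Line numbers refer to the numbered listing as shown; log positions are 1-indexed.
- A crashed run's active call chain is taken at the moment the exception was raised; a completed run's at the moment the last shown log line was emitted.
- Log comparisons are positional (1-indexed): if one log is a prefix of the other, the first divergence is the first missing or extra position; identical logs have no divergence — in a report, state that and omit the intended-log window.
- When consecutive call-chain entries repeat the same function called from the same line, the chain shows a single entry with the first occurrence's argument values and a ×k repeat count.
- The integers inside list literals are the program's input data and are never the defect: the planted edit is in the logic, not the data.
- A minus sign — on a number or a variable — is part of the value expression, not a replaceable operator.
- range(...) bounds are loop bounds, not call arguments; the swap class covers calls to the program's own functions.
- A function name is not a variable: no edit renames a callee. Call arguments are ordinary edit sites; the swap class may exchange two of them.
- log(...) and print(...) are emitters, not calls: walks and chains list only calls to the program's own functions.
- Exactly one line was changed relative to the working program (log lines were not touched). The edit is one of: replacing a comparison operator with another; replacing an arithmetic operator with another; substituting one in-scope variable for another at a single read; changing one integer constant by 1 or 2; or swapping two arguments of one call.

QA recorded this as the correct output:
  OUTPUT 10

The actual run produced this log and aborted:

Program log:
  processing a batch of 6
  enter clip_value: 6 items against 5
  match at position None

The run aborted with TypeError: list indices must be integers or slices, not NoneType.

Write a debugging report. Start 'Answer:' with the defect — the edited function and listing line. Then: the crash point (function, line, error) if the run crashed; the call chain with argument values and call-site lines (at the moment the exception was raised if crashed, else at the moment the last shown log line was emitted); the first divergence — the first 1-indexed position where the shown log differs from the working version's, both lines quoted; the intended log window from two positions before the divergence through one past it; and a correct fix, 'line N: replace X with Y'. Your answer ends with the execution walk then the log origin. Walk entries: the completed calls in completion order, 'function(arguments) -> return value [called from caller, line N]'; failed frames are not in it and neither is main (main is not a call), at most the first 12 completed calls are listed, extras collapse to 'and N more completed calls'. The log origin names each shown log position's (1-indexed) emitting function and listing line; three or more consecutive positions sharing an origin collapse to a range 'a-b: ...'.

Answer: the defect is in clip_value at line 4.
Key fact: At log position 3 the runs split — shown 'match at position None', but the working version logs 'match at position 4'.
Crash: tally_events, line 11, TypeError.
Call chain: main -> tally_events([10, 11, 12, 10, 5, 8], 5) (called at line 18).
First divergence: position 3 — shown 'match at position None', intended 'match at position 4'.
Intended log window:
  1: processing a batch of 6
  2: enter clip_value: 6 items against 5
  3: match at position 4
  4: match at position 4
Execution walk:
  clip_value([10, 11, 12, 10, 5, 8], 5) -> None  [called from tally_events, line 9]
Log origin:
  1 — main, line 17
  2 — clip_value, line 2
  3 — tally_events, line 10
A correct fix: line 4: replace `cells[seed_v] == seed_v` with `cells[seed_v] == mark`.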